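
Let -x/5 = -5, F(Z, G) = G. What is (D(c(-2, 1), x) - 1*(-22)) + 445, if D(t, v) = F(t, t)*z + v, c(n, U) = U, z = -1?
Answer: 491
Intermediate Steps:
x = 25 (x = -5*(-5) = 25)
D(t, v) = v - t (D(t, v) = t*(-1) + v = -t + v = v - t)
(D(c(-2, 1), x) - 1*(-22)) + 445 = ((25 - 1*1) - 1*(-22)) + 445 = ((25 - 1) + 22) + 445 = (24 + 22) + 445 = 46 + 445 = 491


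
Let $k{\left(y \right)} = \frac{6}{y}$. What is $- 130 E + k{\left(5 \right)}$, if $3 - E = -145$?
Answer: $- \frac{96194}{5} \approx -19239.0$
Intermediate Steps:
$E = 148$ ($E = 3 - -145 = 3 + 145 = 148$)
$- 130 E + k{\left(5 \right)} = \left(-130\right) 148 + \frac{6}{5} = -19240 + 6 \cdot \frac{1}{5} = -19240 + \frac{6}{5} = - \frac{96194}{5}$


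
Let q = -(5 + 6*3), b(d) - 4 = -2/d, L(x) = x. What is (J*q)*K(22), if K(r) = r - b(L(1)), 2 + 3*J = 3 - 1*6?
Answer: 2300/3 ≈ 766.67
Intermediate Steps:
b(d) = 4 - 2/d
J = -5/3 (J = -⅔ + (3 - 1*6)/3 = -⅔ + (3 - 6)/3 = -⅔ + (⅓)*(-3) = -⅔ - 1 = -5/3 ≈ -1.6667)
K(r) = -2 + r (K(r) = r - (4 - 2/1) = r - (4 - 2*1) = r - (4 - 2) = r - 1*2 = r - 2 = -2 + r)
q = -23 (q = -(5 + 18) = -1*23 = -23)
(J*q)*K(22) = (-5/3*(-23))*(-2 + 22) = (115/3)*20 = 2300/3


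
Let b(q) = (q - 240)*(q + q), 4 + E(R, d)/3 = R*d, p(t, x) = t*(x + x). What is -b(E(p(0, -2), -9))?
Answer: -6048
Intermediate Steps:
p(t, x) = 2*t*x (p(t, x) = t*(2*x) = 2*t*x)
E(R, d) = -12 + 3*R*d (E(R, d) = -12 + 3*(R*d) = -12 + 3*R*d)
b(q) = 2*q*(-240 + q) (b(q) = (-240 + q)*(2*q) = 2*q*(-240 + q))
-b(E(p(0, -2), -9)) = -2*(-12 + 3*(2*0*(-2))*(-9))*(-240 + (-12 + 3*(2*0*(-2))*(-9))) = -2*(-12 + 3*0*(-9))*(-240 + (-12 + 3*0*(-9))) = -2*(-12 + 0)*(-240 + (-12 + 0)) = -2*(-12)*(-240 - 12) = -2*(-12)*(-252) = -1*6048 = -6048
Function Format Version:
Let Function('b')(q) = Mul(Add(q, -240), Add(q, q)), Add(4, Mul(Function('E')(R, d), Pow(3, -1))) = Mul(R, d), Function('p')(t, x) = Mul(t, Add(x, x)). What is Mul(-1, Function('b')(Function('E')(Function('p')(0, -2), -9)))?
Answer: -6048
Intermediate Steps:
Function('p')(t, x) = Mul(2, t, x) (Function('p')(t, x) = Mul(t, Mul(2, x)) = Mul(2, t, x))
Function('E')(R, d) = Add(-12, Mul(3, R, d)) (Function('E')(R, d) = Add(-12, Mul(3, Mul(R, d))) = Add(-12, Mul(3, R, d)))
Function('b')(q) = Mul(2, q, Add(-240, q)) (Function('b')(q) = Mul(Add(-240, q), Mul(2, q)) = Mul(2, q, Add(-240, q)))
Mul(-1, Function('b')(Function('E')(Function('p')(0, -2), -9))) = Mul(-1, Mul(2, Add(-12, Mul(3, Mul(2, 0, -2), -9)), Add(-240, Add(-12, Mul(3, Mul(2, 0, -2), -9))))) = Mul(-1, Mul(2, Add(-12, Mul(3, 0, -9)), Add(-240, Add(-12, Mul(3, 0, -9))))) = Mul(-1, Mul(2, Add(-12, 0), Add(-240, Add(-12, 0)))) = Mul(-1, Mul(2, -12, Add(-240, -12))) = Mul(-1, Mul(2, -12, -252)) = Mul(-1, 6048) = -6048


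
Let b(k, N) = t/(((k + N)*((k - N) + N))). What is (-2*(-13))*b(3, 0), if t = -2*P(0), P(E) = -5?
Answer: 260/9 ≈ 28.889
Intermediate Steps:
t = 10 (t = -2*(-5) = 10)
b(k, N) = 10/(k*(N + k)) (b(k, N) = 10/(((k + N)*((k - N) + N))) = 10/(((N + k)*k)) = 10/((k*(N + k))) = 10*(1/(k*(N + k))) = 10/(k*(N + k)))
(-2*(-13))*b(3, 0) = (-2*(-13))*(10/(3*(0 + 3))) = 26*(10*(1/3)/3) = 26*(10*(1/3)*(1/3)) = 26*(10/9) = 260/9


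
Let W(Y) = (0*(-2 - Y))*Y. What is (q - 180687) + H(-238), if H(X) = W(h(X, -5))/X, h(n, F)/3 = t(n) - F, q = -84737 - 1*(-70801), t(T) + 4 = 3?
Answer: -194623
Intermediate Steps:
t(T) = -1 (t(T) = -4 + 3 = -1)
q = -13936 (q = -84737 + 70801 = -13936)
h(n, F) = -3 - 3*F (h(n, F) = 3*(-1 - F) = -3 - 3*F)
W(Y) = 0 (W(Y) = 0*Y = 0)
H(X) = 0 (H(X) = 0/X = 0)
(q - 180687) + H(-238) = (-13936 - 180687) + 0 = -194623 + 0 = -194623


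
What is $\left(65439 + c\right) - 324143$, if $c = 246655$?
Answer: $-12049$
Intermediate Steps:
$\left(65439 + c\right) - 324143 = \left(65439 + 246655\right) - 324143 = 312094 - 324143 = -12049$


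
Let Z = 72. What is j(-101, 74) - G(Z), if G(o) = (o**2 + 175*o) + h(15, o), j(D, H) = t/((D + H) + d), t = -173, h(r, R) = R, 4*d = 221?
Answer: -2018420/113 ≈ -17862.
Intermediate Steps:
d = 221/4 (d = (1/4)*221 = 221/4 ≈ 55.250)
j(D, H) = -173/(221/4 + D + H) (j(D, H) = -173/((D + H) + 221/4) = -173/(221/4 + D + H))
G(o) = o**2 + 176*o (G(o) = (o**2 + 175*o) + o = o**2 + 176*o)
j(-101, 74) - G(Z) = -692/(221 + 4*(-101) + 4*74) - 72*(176 + 72) = -692/(221 - 404 + 296) - 72*248 = -692/113 - 1*17856 = -692*1/113 - 17856 = -692/113 - 17856 = -2018420/113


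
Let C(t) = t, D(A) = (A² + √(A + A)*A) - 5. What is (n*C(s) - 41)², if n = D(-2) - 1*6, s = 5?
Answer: 5376 + 3040*I ≈ 5376.0 + 3040.0*I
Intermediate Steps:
D(A) = -5 + A² + √2*A^(3/2) (D(A) = (A² + √(2*A)*A) - 5 = (A² + (√2*√A)*A) - 5 = (A² + √2*A^(3/2)) - 5 = -5 + A² + √2*A^(3/2))
n = -7 - 4*I (n = (-5 + (-2)² + √2*(-2)^(3/2)) - 1*6 = (-5 + 4 + √2*(-2*I*√2)) - 6 = (-5 + 4 - 4*I) - 6 = (-1 - 4*I) - 6 = -7 - 4*I ≈ -7.0 - 4.0*I)
(n*C(s) - 41)² = ((-7 - 4*I)*5 - 41)² = ((-35 - 20*I) - 41)² = (-76 - 20*I)²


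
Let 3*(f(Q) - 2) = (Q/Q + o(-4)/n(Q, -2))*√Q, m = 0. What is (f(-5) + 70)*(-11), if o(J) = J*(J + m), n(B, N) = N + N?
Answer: -792 + 11*I*√5 ≈ -792.0 + 24.597*I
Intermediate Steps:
n(B, N) = 2*N
o(J) = J² (o(J) = J*(J + 0) = J*J = J²)
f(Q) = 2 - √Q (f(Q) = 2 + ((Q/Q + (-4)²/((2*(-2))))*√Q)/3 = 2 + ((1 + 16/(-4))*√Q)/3 = 2 + ((1 + 16*(-¼))*√Q)/3 = 2 + ((1 - 4)*√Q)/3 = 2 + (-3*√Q)/3 = 2 - √Q)
(f(-5) + 70)*(-11) = ((2 - √(-5)) + 70)*(-11) = ((2 - I*√5) + 70)*(-11) = (72 - I*√5)*(-11) = -792 + 11*I*√5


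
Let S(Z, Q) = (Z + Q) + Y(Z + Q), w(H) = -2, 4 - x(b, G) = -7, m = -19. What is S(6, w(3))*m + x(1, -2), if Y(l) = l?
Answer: -141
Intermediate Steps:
x(b, G) = 11 (x(b, G) = 4 - 1*(-7) = 4 + 7 = 11)
S(Z, Q) = 2*Q + 2*Z (S(Z, Q) = (Z + Q) + (Z + Q) = (Q + Z) + (Q + Z) = 2*Q + 2*Z)
S(6, w(3))*m + x(1, -2) = (2*(-2) + 2*6)*(-19) + 11 = (-4 + 12)*(-19) + 11 = 8*(-19) + 11 = -152 + 11 = -141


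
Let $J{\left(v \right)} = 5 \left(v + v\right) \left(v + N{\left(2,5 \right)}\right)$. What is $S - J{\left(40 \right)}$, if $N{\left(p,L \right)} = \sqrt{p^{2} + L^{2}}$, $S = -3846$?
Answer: $-19846 - 400 \sqrt{29} \approx -22000.0$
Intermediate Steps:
$N{\left(p,L \right)} = \sqrt{L^{2} + p^{2}}$
$J{\left(v \right)} = 10 v \left(v + \sqrt{29}\right)$ ($J{\left(v \right)} = 5 \left(v + v\right) \left(v + \sqrt{5^{2} + 2^{2}}\right) = 5 \cdot 2 v \left(v + \sqrt{25 + 4}\right) = 10 v \left(v + \sqrt{29}\right)$)
$S - J{\left(40 \right)} = -3846 - 10 \cdot 40 \left(40 + \sqrt{29}\right) = -3846 - \left(16000 + 400 \sqrt{29}\right) = -19846 - 400 \sqrt{29}$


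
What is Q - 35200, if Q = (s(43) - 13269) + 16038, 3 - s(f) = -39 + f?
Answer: -32432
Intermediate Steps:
s(f) = 42 - f (s(f) = 3 - (-39 + f) = 3 + (39 - f) = 42 - f)
Q = 2768 (Q = ((42 - 1*43) - 13269) + 16038 = ((42 - 43) - 13269) + 16038 = (-1 - 13269) + 16038 = -13270 + 16038 = 2768)
Q - 35200 = 2768 - 35200 = -32432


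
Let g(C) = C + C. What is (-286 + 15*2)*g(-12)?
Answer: 6144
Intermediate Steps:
g(C) = 2*C
(-286 + 15*2)*g(-12) = (-286 + 15*2)*(2*(-12)) = (-286 + 30)*(-24) = -256*(-24) = 6144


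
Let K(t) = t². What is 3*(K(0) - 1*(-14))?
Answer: 42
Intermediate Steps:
3*(K(0) - 1*(-14)) = 3*(0² - 1*(-14)) = 3*(0 + 14) = 3*14 = 42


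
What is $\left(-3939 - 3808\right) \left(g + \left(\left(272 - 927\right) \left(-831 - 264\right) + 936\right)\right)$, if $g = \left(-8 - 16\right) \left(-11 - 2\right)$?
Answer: $-5566010331$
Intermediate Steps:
$g = 312$ ($g = \left(-24\right) \left(-13\right) = 312$)
$\left(-3939 - 3808\right) \left(g + \left(\left(272 - 927\right) \left(-831 - 264\right) + 936\right)\right) = \left(-3939 - 3808\right) \left(312 + \left(\left(272 - 927\right) \left(-831 - 264\right) + 936\right)\right) = \left(-3939 - 3808\right) \left(312 - \left(-936 + 655 \left(-831 - 264\right)\right)\right) = - 7747 \left(312 + \left(\left(-655\right) \left(-1095\right) + 936\right)\right) = - 7747 \left(312 + \left(717225 + 936\right)\right) = - 7747 \left(312 + 718161\right) = \left(-7747\right) 718473 = -5566010331$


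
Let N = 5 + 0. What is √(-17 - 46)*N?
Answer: 15*I*√7 ≈ 39.686*I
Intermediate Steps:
N = 5
√(-17 - 46)*N = √(-17 - 46)*5 = √(-63)*5 = (3*I*√7)*5 = 15*I*√7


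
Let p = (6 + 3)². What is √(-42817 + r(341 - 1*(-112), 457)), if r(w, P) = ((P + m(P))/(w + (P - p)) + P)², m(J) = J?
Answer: 2*√28699344098/829 ≈ 408.71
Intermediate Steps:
p = 81 (p = 9² = 81)
r(w, P) = (P + 2*P/(-81 + P + w))² (r(w, P) = ((P + P)/(w + (P - 1*81)) + P)² = ((2*P)/(w + (P - 81)) + P)² = ((2*P)/(w + (-81 + P)) + P)² = ((2*P)/(-81 + P + w) + P)² = (2*P/(-81 + P + w) + P)² = (P + 2*P/(-81 + P + w))²)
√(-42817 + r(341 - 1*(-112), 457)) = √(-42817 + 457²*(-79 + 457 + (341 - 1*(-112)))²/(-81 + 457 + (341 - 1*(-112)))²) = √(-42817 + 208849*(-79 + 457 + (341 + 112))²/(-81 + 457 + (341 + 112))²) = √(-42817 + 208849*(-79 + 457 + 453)²/(-81 + 457 + 453)²) = √(-42817 + 208849*831²/829²) = √(-42817 + 208849*(1/687241)*690561) = √(-42817 + 144222974289/687241) = √(114797376392/687241) = 2*√28699344098/829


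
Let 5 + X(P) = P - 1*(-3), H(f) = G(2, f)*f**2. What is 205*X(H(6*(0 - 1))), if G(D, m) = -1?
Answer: -7790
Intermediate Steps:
H(f) = -f**2
X(P) = -2 + P (X(P) = -5 + (P - 1*(-3)) = -5 + (P + 3) = -5 + (3 + P) = -2 + P)
205*X(H(6*(0 - 1))) = 205*(-2 - (6*(0 - 1))**2) = 205*(-2 - (6*(-1))**2) = 205*(-2 - 1*(-6)**2) = 205*(-2 - 1*36) = 205*(-2 - 36) = 205*(-38) = -7790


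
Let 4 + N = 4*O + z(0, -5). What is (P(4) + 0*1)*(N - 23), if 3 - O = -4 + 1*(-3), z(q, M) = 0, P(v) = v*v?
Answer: 208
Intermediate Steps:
P(v) = v**2
O = 10 (O = 3 - (-4 + 1*(-3)) = 3 - (-4 - 3) = 3 - 1*(-7) = 3 + 7 = 10)
N = 36 (N = -4 + (4*10 + 0) = -4 + (40 + 0) = -4 + 40 = 36)
(P(4) + 0*1)*(N - 23) = (4**2 + 0*1)*(36 - 23) = (16 + 0)*13 = 16*13 = 208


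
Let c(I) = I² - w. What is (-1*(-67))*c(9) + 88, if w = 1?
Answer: 5448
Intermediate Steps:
c(I) = -1 + I² (c(I) = I² - 1*1 = I² - 1 = -1 + I²)
(-1*(-67))*c(9) + 88 = (-1*(-67))*(-1 + 9²) + 88 = 67*(-1 + 81) + 88 = 67*80 + 88 = 5360 + 88 = 5448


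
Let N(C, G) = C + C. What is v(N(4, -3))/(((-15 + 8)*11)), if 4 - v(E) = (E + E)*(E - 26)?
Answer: -292/77 ≈ -3.7922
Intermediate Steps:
N(C, G) = 2*C
v(E) = 4 - 2*E*(-26 + E) (v(E) = 4 - (E + E)*(E - 26) = 4 - 2*E*(-26 + E))
v(N(4, -3))/(((-15 + 8)*11)) = (4 - 2*(2*4)**2 + 52*(2*4))/(((-15 + 8)*11)) = (4 - 2*8**2 + 52*8)/((-7*11)) = (4 - 2*64 + 416)/(-77) = (4 - 128 + 416)*(-1/77) = 292*(-1/77) = -292/77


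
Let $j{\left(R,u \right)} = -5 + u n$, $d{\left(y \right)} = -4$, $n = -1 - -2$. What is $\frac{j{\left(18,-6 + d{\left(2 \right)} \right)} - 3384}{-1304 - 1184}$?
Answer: $\frac{3399}{2488} \approx 1.3662$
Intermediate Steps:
$n = 1$ ($n = -1 + 2 = 1$)
$j{\left(R,u \right)} = -5 + u$ ($j{\left(R,u \right)} = -5 + u 1 = -5 + u$)
$\frac{j{\left(18,-6 + d{\left(2 \right)} \right)} - 3384}{-1304 - 1184} = \frac{\left(-5 - 10\right) - 3384}{-1304 - 1184} = \frac{\left(-5 - 10\right) - 3384}{-2488} = \left(-15 - 3384\right) \left(- \frac{1}{2488}\right) = \left(-3399\right) \left(- \frac{1}{2488}\right) = \frac{3399}{2488}$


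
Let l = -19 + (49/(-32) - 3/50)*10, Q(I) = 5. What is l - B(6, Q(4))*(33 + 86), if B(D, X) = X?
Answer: -50393/80 ≈ -629.91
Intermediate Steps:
l = -2793/80 (l = -19 + (49*(-1/32) - 3*1/50)*10 = -19 + (-49/32 - 3/50)*10 = -19 - 1273/800*10 = -19 - 1273/80 = -2793/80 ≈ -34.912)
l - B(6, Q(4))*(33 + 86) = -2793/80 - 5*(33 + 86) = -2793/80 - 5*119 = -2793/80 - 1*595 = -2793/80 - 595 = -50393/80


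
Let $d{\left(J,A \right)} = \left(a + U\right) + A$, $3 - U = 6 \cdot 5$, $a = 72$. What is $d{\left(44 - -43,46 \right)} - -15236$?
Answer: $15327$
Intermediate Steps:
$U = -27$ ($U = 3 - 6 \cdot 5 = 3 - 30 = -27$)
$d{\left(J,A \right)} = 45 + A$ ($d{\left(J,A \right)} = \left(72 - 27\right) + A = 45 + A$)
$d{\left(44 - -43,46 \right)} - -15236 = \left(45 + 46\right) - -15236 = 91 + 15236 = 15327$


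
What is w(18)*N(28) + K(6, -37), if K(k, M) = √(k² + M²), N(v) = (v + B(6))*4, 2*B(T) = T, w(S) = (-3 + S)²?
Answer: 27900 + √1405 ≈ 27937.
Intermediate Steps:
B(T) = T/2
N(v) = 12 + 4*v (N(v) = (v + (½)*6)*4 = (v + 3)*4 = (3 + v)*4 = 12 + 4*v)
K(k, M) = √(M² + k²)
w(18)*N(28) + K(6, -37) = (-3 + 18)²*(12 + 4*28) + √((-37)² + 6²) = 15²*(12 + 112) + √(1369 + 36) = 225*124 + √1405 = 27900 + √1405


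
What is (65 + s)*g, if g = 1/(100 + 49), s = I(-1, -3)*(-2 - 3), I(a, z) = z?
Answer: 80/149 ≈ 0.53691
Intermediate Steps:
s = 15 (s = -3*(-2 - 3) = -3*(-5) = 15)
g = 1/149 ≈ 0.0067114
(65 + s)*g = (65 + 15)*(1/149) = 80*(1/149) = 80/149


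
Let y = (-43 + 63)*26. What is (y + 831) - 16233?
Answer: -14882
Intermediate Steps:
y = 520 (y = 20*26 = 520)
(y + 831) - 16233 = (520 + 831) - 16233 = 1351 - 16233 = -14882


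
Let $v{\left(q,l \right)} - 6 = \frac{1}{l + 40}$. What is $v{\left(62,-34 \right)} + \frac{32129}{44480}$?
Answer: $\frac{919267}{133440} \approx 6.889$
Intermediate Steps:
$v{\left(q,l \right)} = 6 + \frac{1}{40 + l}$ ($v{\left(q,l \right)} = 6 + \frac{1}{l + 40} = 6 + \frac{1}{40 + l}$)
$v{\left(62,-34 \right)} + \frac{32129}{44480} = \frac{241 + 6 \left(-34\right)}{40 - 34} + \frac{32129}{44480} = \frac{241 - 204}{6} + 32129 \cdot \frac{1}{44480} = \frac{1}{6} \cdot 37 + \frac{32129}{44480} = \frac{37}{6} + \frac{32129}{44480} = \frac{919267}{133440}$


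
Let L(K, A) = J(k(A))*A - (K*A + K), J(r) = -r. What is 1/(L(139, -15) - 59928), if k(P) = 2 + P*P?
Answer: -1/54577 ≈ -1.8323e-5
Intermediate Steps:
k(P) = 2 + P²
L(K, A) = -K + A*(-2 - A²) - A*K (L(K, A) = (-(2 + A²))*A - (K*A + K) = (-2 - A²)*A - (A*K + K) = A*(-2 - A²) - (K + A*K) = A*(-2 - A²) + (-K - A*K) = -K + A*(-2 - A²) - A*K)
1/(L(139, -15) - 59928) = 1/((-1*139 - 1*(-15)*139 - 1*(-15)*(2 + (-15)²)) - 59928) = 1/((-139 + 2085 - 1*(-15)*(2 + 225)) - 59928) = 1/((-139 + 2085 - 1*(-15)*227) - 59928) = 1/((-139 + 2085 + 3405) - 59928) = 1/(5351 - 59928) = 1/(-54577) = -1/54577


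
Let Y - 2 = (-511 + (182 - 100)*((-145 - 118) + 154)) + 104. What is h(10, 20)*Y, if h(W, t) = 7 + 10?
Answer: -158831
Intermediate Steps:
h(W, t) = 17
Y = -9343 (Y = 2 + ((-511 + (182 - 100)*((-145 - 118) + 154)) + 104) = 2 + ((-511 + 82*(-263 + 154)) + 104) = 2 + ((-511 + 82*(-109)) + 104) = 2 + ((-511 - 8938) + 104) = 2 + (-9449 + 104) = 2 - 9345 = -9343)
h(10, 20)*Y = 17*(-9343) = -158831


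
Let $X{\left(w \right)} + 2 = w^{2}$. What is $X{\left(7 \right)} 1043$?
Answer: $49021$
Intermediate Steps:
$X{\left(w \right)} = -2 + w^{2}$
$X{\left(7 \right)} 1043 = \left(-2 + 7^{2}\right) 1043 = \left(-2 + 49\right) 1043 = 47 \cdot 1043 = 49021$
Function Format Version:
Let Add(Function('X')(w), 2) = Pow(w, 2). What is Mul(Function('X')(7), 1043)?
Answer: 49021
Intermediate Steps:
Function('X')(w) = Add(-2, Pow(w, 2))
Mul(Function('X')(7), 1043) = Mul(Add(-2, Pow(7, 2)), 1043) = Mul(Add(-2, 49), 1043) = Mul(47, 1043) = 49021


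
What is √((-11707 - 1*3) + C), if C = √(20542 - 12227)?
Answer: √(-11710 + √8315) ≈ 107.79*I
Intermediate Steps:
C = √8315 ≈ 91.187
√((-11707 - 1*3) + C) = √((-11707 - 1*3) + √8315) = √((-11707 - 3) + √8315) = √(-11710 + √8315)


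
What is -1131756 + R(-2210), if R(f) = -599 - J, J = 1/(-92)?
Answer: -104176659/92 ≈ -1.1324e+6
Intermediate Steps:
J = -1/92 ≈ -0.010870
R(f) = -55107/92 (R(f) = -599 - 1*(-1/92) = -599 + 1/92 = -55107/92)
-1131756 + R(-2210) = -1131756 - 55107/92 = -104176659/92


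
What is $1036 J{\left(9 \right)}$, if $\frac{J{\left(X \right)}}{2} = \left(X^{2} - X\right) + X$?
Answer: $167832$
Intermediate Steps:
$J{\left(X \right)} = 2 X^{2}$ ($J{\left(X \right)} = 2 \left(\left(X^{2} - X\right) + X\right) = 2 X^{2}$)
$1036 J{\left(9 \right)} = 1036 \cdot 2 \cdot 9^{2} = 1036 \cdot 2 \cdot 81 = 1036 \cdot 162 = 167832$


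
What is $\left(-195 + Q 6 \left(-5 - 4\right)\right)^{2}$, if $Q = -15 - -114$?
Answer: $30702681$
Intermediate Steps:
$Q = 99$ ($Q = -15 + 114 = 99$)
$\left(-195 + Q 6 \left(-5 - 4\right)\right)^{2} = \left(-195 + 99 \cdot 6 \left(-5 - 4\right)\right)^{2} = \left(-195 + 99 \cdot 6 \left(-9\right)\right)^{2} = \left(-195 + 99 \left(-54\right)\right)^{2} = \left(-195 - 5346\right)^{2} = \left(-5541\right)^{2} = 30702681$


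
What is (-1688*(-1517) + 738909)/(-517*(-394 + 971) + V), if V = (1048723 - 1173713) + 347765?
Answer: -3299605/75534 ≈ -43.684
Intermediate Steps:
V = 222775 (V = -124990 + 347765 = 222775)
(-1688*(-1517) + 738909)/(-517*(-394 + 971) + V) = (-1688*(-1517) + 738909)/(-517*(-394 + 971) + 222775) = (2560696 + 738909)/(-517*577 + 222775) = 3299605/(-298309 + 222775) = 3299605/(-75534) = 3299605*(-1/75534) = -3299605/75534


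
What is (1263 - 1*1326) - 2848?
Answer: -2911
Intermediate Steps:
(1263 - 1*1326) - 2848 = (1263 - 1326) - 2848 = -63 - 2848 = -2911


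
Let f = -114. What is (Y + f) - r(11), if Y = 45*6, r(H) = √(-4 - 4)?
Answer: 156 - 2*I*√2 ≈ 156.0 - 2.8284*I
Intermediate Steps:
r(H) = 2*I*√2 (r(H) = √(-8) = 2*I*√2)
Y = 270
(Y + f) - r(11) = (270 - 114) - 2*I*√2 = 156 - 2*I*√2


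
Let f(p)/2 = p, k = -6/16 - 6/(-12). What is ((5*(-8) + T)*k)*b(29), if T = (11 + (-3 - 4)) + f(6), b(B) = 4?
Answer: -12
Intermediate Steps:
k = 1/8 (k = -6*1/16 - 6*(-1/12) = -3/8 + 1/2 = 1/8 ≈ 0.12500)
f(p) = 2*p
T = 16 (T = (11 + (-3 - 4)) + 2*6 = (11 - 7) + 12 = 4 + 12 = 16)
((5*(-8) + T)*k)*b(29) = ((5*(-8) + 16)*(1/8))*4 = ((-40 + 16)*(1/8))*4 = -24*1/8*4 = -3*4 = -12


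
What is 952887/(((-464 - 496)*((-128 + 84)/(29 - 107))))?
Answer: -12387531/7040 ≈ -1759.6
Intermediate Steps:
952887/(((-464 - 496)*((-128 + 84)/(29 - 107)))) = 952887/((-(-42240)/(-78))) = 952887/((-(-42240)*(-1)/78)) = 952887/((-960*22/39)) = 952887/(-7040/13) = 952887*(-13/7040) = -12387531/7040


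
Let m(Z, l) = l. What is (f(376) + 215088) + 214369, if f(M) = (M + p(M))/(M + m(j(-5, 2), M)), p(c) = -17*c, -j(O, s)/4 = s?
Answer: 429449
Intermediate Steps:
j(O, s) = -4*s
f(M) = -8 (f(M) = (M - 17*M)/(M + M) = (-16*M)/((2*M)) = (-16*M)*(1/(2*M)) = -8)
(f(376) + 215088) + 214369 = (-8 + 215088) + 214369 = 215080 + 214369 = 429449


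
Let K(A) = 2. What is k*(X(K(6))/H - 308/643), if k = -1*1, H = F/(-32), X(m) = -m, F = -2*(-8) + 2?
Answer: -17804/5787 ≈ -3.0765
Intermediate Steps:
F = 18 (F = 16 + 2 = 18)
H = -9/16 (H = 18/(-32) = 18*(-1/32) = -9/16 ≈ -0.56250)
k = -1
k*(X(K(6))/H - 308/643) = -((-1*2)/(-9/16) - 308/643) = -(-2*(-16/9) - 308*1/643) = -(32/9 - 308/643) = -1*17804/5787 = -17804/5787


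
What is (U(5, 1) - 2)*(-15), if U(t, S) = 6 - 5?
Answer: 15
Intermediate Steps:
U(t, S) = 1
(U(5, 1) - 2)*(-15) = (1 - 2)*(-15) = -1*(-15) = 15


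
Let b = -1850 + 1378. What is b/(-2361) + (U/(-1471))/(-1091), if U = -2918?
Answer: 750604994/3789076821 ≈ 0.19810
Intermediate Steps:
b = -472
b/(-2361) + (U/(-1471))/(-1091) = -472/(-2361) - 2918/(-1471)/(-1091) = -472*(-1/2361) - 2918*(-1/1471)*(-1/1091) = 472/2361 + (2918/1471)*(-1/1091) = 472/2361 - 2918/1604861 = 750604994/3789076821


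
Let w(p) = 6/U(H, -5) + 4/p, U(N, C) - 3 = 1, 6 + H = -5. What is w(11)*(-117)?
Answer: -4797/22 ≈ -218.05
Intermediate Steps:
H = -11 (H = -6 - 5 = -11)
U(N, C) = 4 (U(N, C) = 3 + 1 = 4)
w(p) = 3/2 + 4/p (w(p) = 6/4 + 4/p = 6*(1/4) + 4/p = 3/2 + 4/p)
w(11)*(-117) = (3/2 + 4/11)*(-117) = (41/22)*(-117) = -4797/22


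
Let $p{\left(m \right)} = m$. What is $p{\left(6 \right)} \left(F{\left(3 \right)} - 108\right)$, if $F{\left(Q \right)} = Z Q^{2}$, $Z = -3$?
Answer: $-810$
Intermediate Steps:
$F{\left(Q \right)} = - 3 Q^{2}$
$p{\left(6 \right)} \left(F{\left(3 \right)} - 108\right) = 6 \left(- 3 \cdot 3^{2} - 108\right) = 6 \left(\left(-3\right) 9 - 108\right) = 6 \left(-27 - 108\right) = 6 \left(-135\right) = -810$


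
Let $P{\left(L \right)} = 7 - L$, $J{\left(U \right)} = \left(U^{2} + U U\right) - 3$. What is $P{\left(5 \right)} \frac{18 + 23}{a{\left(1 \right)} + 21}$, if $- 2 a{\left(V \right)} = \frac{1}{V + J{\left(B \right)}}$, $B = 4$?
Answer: $\frac{4920}{1259} \approx 3.9079$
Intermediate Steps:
$J{\left(U \right)} = -3 + 2 U^{2}$ ($J{\left(U \right)} = \left(U^{2} + U^{2}\right) - 3 = 2 U^{2} - 3 = -3 + 2 U^{2}$)
$a{\left(V \right)} = - \frac{1}{2 \left(29 + V\right)}$ ($a{\left(V \right)} = - \frac{1}{2 \left(V - \left(3 - 2 \cdot 4^{2}\right)\right)} = - \frac{1}{2 \left(V + \left(-3 + 2 \cdot 16\right)\right)} = - \frac{1}{2 \left(V + \left(-3 + 32\right)\right)} = - \frac{1}{2 \left(V + 29\right)} = - \frac{1}{2 \left(29 + V\right)}$)
$P{\left(5 \right)} \frac{18 + 23}{a{\left(1 \right)} + 21} = \left(7 - 5\right) \frac{18 + 23}{- \frac{1}{58 + 2 \cdot 1} + 21} = \left(7 - 5\right) \frac{41}{- \frac{1}{58 + 2} + 21} = 2 \frac{41}{- \frac{1}{60} + 21} = 2 \frac{41}{\frac{1259}{60}} = 2 \cdot 41 \cdot \frac{60}{1259} = 2 \cdot \frac{2460}{1259} = \frac{4920}{1259}$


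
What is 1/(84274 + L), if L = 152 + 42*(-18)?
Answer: 1/83670 ≈ 1.1952e-5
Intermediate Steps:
L = -604 (L = 152 - 756 = -604)
1/(84274 + L) = 1/(84274 - 604) = 1/83670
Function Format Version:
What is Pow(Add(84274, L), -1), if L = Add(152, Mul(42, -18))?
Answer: Rational(1, 83670) ≈ 1.1952e-5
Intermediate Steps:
L = -604 (L = Add(152, -756) = -604)
Pow(Add(84274, L), -1) = Pow(Add(84274, -604), -1) = Pow(83670, -1) = Rational(1, 83670)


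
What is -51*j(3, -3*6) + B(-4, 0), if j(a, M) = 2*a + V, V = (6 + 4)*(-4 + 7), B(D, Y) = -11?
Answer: -1847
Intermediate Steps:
V = 30 (V = 10*3 = 30)
j(a, M) = 30 + 2*a (j(a, M) = 2*a + 30 = 30 + 2*a)
-51*j(3, -3*6) + B(-4, 0) = -51*(30 + 2*3) - 11 = -51*(30 + 6) - 11 = -51*36 - 11 = -1836 - 11 = -1847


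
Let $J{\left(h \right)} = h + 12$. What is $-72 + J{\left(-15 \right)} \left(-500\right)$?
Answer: $1428$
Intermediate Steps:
$J{\left(h \right)} = 12 + h$
$-72 + J{\left(-15 \right)} \left(-500\right) = -72 + \left(12 - 15\right) \left(-500\right) = -72 - -1500 = -72 + 1500 = 1428$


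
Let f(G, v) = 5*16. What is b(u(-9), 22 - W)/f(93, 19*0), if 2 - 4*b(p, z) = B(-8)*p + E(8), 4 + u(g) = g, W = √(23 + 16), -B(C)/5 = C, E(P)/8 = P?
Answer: 229/160 ≈ 1.4312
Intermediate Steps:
E(P) = 8*P
B(C) = -5*C
W = √39 ≈ 6.2450
f(G, v) = 80
u(g) = -4 + g
b(p, z) = -31/2 - 10*p (b(p, z) = ½ - ((-5*(-8))*p + 8*8)/4 = ½ - (40*p + 64)/4 = ½ - (64 + 40*p)/4 = ½ + (-16 - 10*p) = -31/2 - 10*p)
b(u(-9), 22 - W)/f(93, 19*0) = (-31/2 - 10*(-4 - 9))/80 = (-31/2 - 10*(-13))*(1/80) = (-31/2 + 130)*(1/80) = (229/2)*(1/80) = 229/160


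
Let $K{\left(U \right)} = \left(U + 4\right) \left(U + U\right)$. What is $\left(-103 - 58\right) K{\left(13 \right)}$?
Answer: $-71162$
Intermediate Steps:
$K{\left(U \right)} = 2 U \left(4 + U\right)$ ($K{\left(U \right)} = \left(4 + U\right) 2 U = 2 U \left(4 + U\right)$)
$\left(-103 - 58\right) K{\left(13 \right)} = \left(-103 - 58\right) 2 \cdot 13 \left(4 + 13\right) = - 161 \cdot 2 \cdot 13 \cdot 17 = \left(-161\right) 442 = -71162$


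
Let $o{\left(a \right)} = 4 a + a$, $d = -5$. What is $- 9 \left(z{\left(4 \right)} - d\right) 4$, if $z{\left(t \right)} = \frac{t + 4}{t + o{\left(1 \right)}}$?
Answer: $-212$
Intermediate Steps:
$o{\left(a \right)} = 5 a$
$z{\left(t \right)} = \frac{4 + t}{5 + t}$ ($z{\left(t \right)} = \frac{t + 4}{t + 5 \cdot 1} = \frac{4 + t}{t + 5} = \frac{4 + t}{5 + t}$)
$- 9 \left(z{\left(4 \right)} - d\right) 4 = - 9 \left(\frac{4 + 4}{5 + 4} - -5\right) 4 = - 9 \left(\frac{1}{9} \cdot 8 + 5\right) 4 = - 9 \left(\frac{8}{9} + 5\right) 4 = \left(-9\right) \frac{53}{9} \cdot 4 = \left(-53\right) 4 = -212$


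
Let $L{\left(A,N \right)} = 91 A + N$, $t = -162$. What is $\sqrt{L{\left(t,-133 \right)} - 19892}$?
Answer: $3 i \sqrt{3863} \approx 186.46 i$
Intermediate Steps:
$L{\left(A,N \right)} = N + 91 A$
$\sqrt{L{\left(t,-133 \right)} - 19892} = \sqrt{\left(-133 + 91 \left(-162\right)\right) - 19892} = \sqrt{\left(-133 - 14742\right) - 19892} = \sqrt{-14875 - 19892} = \sqrt{-34767} = 3 i \sqrt{3863}$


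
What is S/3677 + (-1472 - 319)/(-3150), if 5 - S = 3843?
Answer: -611577/1286950 ≈ -0.47521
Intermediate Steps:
S = -3838 (S = 5 - 1*3843 = 5 - 3843 = -3838)
S/3677 + (-1472 - 319)/(-3150) = -3838/3677 + (-1472 - 319)/(-3150) = -3838*1/3677 - 1791*(-1/3150) = -3838/3677 + 199/350 = -611577/1286950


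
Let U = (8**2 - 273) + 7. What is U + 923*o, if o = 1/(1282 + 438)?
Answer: -346517/1720 ≈ -201.46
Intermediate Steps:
o = 1/1720 ≈ 0.00058139
U = -202 (U = (64 - 273) + 7 = -209 + 7 = -202)
U + 923*o = -202 + 923*(1/1720) = -202 + 923/1720 = -346517/1720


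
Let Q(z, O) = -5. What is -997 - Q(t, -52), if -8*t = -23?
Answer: -992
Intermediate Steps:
t = 23/8 (t = -⅛*(-23) = 23/8 ≈ 2.8750)
-997 - Q(t, -52) = -997 - 1*(-5) = -997 + 5 = -992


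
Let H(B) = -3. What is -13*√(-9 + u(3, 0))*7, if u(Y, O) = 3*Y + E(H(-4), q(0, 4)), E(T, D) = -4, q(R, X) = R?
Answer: -182*I ≈ -182.0*I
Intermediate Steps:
u(Y, O) = -4 + 3*Y (u(Y, O) = 3*Y - 4 = -4 + 3*Y)
-13*√(-9 + u(3, 0))*7 = -13*√(-9 + (-4 + 3*3))*7 = -13*√(-9 + (-4 + 9))*7 = -13*√(-9 + 5)*7 = -26*I*7 = -182*I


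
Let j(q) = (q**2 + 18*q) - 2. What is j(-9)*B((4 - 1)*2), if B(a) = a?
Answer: -498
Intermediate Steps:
j(q) = -2 + q**2 + 18*q
j(-9)*B((4 - 1)*2) = (-2 + (-9)**2 + 18*(-9))*((4 - 1)*2) = (-2 + 81 - 162)*(3*2) = -83*6 = -498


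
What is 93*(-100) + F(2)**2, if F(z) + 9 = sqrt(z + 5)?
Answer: -9300 + (9 - sqrt(7))**2 ≈ -9259.6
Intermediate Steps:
F(z) = -9 + sqrt(5 + z) (F(z) = -9 + sqrt(z + 5) = -9 + sqrt(5 + z))
93*(-100) + F(2)**2 = 93*(-100) + (-9 + sqrt(5 + 2))**2 = -9300 + (-9 + sqrt(7))**2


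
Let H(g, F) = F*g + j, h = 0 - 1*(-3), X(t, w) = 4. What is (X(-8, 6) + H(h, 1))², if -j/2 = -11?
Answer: 841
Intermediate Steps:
h = 3 (h = 0 + 3 = 3)
j = 22 (j = -2*(-11) = 22)
H(g, F) = 22 + F*g (H(g, F) = F*g + 22 = 22 + F*g)
(X(-8, 6) + H(h, 1))² = (4 + (22 + 1*3))² = (4 + (22 + 3))² = (4 + 25)² = 29² = 841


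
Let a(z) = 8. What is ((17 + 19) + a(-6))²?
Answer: 1936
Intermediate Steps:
((17 + 19) + a(-6))² = ((17 + 19) + 8)² = (36 + 8)² = 44² = 1936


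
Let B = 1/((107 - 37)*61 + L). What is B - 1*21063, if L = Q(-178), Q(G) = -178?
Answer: -86189795/4092 ≈ -21063.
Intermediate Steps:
L = -178
B = 1/4092 (B = 1/((107 - 37)*61 - 178) = 1/(70*61 - 178) = 1/(4270 - 178) = 1/4092 ≈ 0.00024438)
B - 1*21063 = 1/4092 - 1*21063 = 1/4092 - 21063 = -86189795/4092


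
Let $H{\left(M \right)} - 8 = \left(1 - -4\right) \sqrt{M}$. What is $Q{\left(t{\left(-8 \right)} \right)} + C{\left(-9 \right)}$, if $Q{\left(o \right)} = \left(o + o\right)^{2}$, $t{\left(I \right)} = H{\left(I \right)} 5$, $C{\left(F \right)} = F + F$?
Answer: $-13618 + 16000 i \sqrt{2} \approx -13618.0 + 22627.0 i$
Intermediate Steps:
$C{\left(F \right)} = 2 F$
$H{\left(M \right)} = 8 + 5 \sqrt{M}$ ($H{\left(M \right)} = 8 + \left(1 - -4\right) \sqrt{M} = 8 + \left(1 + 4\right) \sqrt{M} = 8 + 5 \sqrt{M}$)
$t{\left(I \right)} = 40 + 25 \sqrt{I}$ ($t{\left(I \right)} = \left(8 + 5 \sqrt{I}\right) 5 = 40 + 25 \sqrt{I}$)
$Q{\left(o \right)} = 4 o^{2}$ ($Q{\left(o \right)} = \left(2 o\right)^{2} = 4 o^{2}$)
$Q{\left(t{\left(-8 \right)} \right)} + C{\left(-9 \right)} = 4 \left(40 + 25 \sqrt{-8}\right)^{2} + 2 \left(-9\right) = 4 \left(40 + 25 \cdot 2 i \sqrt{2}\right)^{2} - 18 = 4 \left(40 + 50 i \sqrt{2}\right)^{2} - 18 = -18 + 4 \left(40 + 50 i \sqrt{2}\right)^{2}$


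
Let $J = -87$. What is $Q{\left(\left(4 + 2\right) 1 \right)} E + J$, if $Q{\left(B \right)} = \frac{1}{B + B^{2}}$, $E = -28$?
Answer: $- \frac{263}{3} \approx -87.667$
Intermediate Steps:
$Q{\left(\left(4 + 2\right) 1 \right)} E + J = \frac{1}{\left(4 + 2\right) 1 \left(1 + \left(4 + 2\right) 1\right)} \left(-28\right) - 87 = \frac{1}{6 \cdot 1 \left(1 + 6 \cdot 1\right)} \left(-28\right) - 87 = \frac{1}{6 \left(1 + 6\right)} \left(-28\right) - 87 = \frac{1}{6 \cdot 7} \left(-28\right) - 87 = \frac{1}{6} \cdot \frac{1}{7} \left(-28\right) - 87 = \frac{1}{42} \left(-28\right) - 87 = - \frac{2}{3} - 87 = - \frac{263}{3}$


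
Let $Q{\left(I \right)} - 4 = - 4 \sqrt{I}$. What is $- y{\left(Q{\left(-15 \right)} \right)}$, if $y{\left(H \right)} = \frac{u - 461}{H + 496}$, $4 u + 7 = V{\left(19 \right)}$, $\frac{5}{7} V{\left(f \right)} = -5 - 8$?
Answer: $\frac{23365}{25024} + \frac{4673 i \sqrt{15}}{625600} \approx 0.9337 + 0.02893 i$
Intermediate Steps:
$V{\left(f \right)} = - \frac{91}{5}$ ($V{\left(f \right)} = \frac{7 \left(-5 - 8\right)}{5} = \frac{7}{5} \left(-13\right) = - \frac{91}{5}$)
$u = - \frac{63}{10}$ ($u = - \frac{7}{4} + \frac{1}{4} \left(- \frac{91}{5}\right) = - \frac{7}{4} - \frac{91}{20} = - \frac{63}{10} \approx -6.3$)
$Q{\left(I \right)} = 4 - 4 \sqrt{I}$
$y{\left(H \right)} = - \frac{4673}{10 \left(496 + H\right)}$ ($y{\left(H \right)} = \frac{- \frac{63}{10} - 461}{H + 496} = - \frac{4673}{10 \left(496 + H\right)}$)
$- y{\left(Q{\left(-15 \right)} \right)} = - \frac{-4673}{4960 + 10 \left(4 - 4 \sqrt{-15}\right)} = - \frac{-4673}{4960 + 10 \left(4 - 4 i \sqrt{15}\right)} = - \frac{-4673}{4960 + \left(40 - 40 i \sqrt{15}\right)} = - \frac{-4673}{5000 - 40 i \sqrt{15}} = \frac{4673}{5000 - 40 i \sqrt{15}}$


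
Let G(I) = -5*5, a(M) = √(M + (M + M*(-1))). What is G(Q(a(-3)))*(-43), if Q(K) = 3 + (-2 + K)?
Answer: 1075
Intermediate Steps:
a(M) = √M (a(M) = √(M + (M - M)) = √(M + 0) = √M)
Q(K) = 1 + K
G(I) = -25
G(Q(a(-3)))*(-43) = -25*(-43) = 1075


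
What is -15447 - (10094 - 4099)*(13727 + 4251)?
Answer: -107793557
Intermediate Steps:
-15447 - (10094 - 4099)*(13727 + 4251) = -15447 - 5995*17978 = -15447 - 1*107778110 = -15447 - 107778110 = -107793557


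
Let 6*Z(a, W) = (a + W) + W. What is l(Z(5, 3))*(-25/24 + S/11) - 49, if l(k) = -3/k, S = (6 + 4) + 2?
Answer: -23755/484 ≈ -49.081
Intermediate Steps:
S = 12 (S = 10 + 2 = 12)
Z(a, W) = W/3 + a/6 (Z(a, W) = ((a + W) + W)/6 = ((W + a) + W)/6 = (a + 2*W)/6 = W/3 + a/6)
l(Z(5, 3))*(-25/24 + S/11) - 49 = (-3/((⅓)*3 + (⅙)*5))*(-25/24 + 12/11) - 49 = (-3/(1 + ⅚))*(-25*1/24 + 12*(1/11)) - 49 = (-3/11/6)*(-25/24 + 12/11) - 49 = -3*6/11*(13/264) - 49 = -18/11*13/264 - 49 = -39/484 - 49 = -23755/484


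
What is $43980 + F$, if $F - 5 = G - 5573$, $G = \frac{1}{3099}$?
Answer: $\frac{119038789}{3099} \approx 38412.0$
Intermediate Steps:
$G = \frac{1}{3099} \approx 0.00032268$
$F = - \frac{17255231}{3099}$ ($F = 5 + \left(\frac{1}{3099} - 5573\right) = 5 - \frac{17270726}{3099} = - \frac{17255231}{3099} \approx -5568.0$)
$43980 + F = 43980 - \frac{17255231}{3099} = \frac{119038789}{3099}$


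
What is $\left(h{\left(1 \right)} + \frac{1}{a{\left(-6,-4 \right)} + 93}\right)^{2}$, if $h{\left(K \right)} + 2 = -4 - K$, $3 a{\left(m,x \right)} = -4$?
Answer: $\frac{3694084}{75625} \approx 48.847$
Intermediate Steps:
$a{\left(m,x \right)} = - \frac{4}{3}$ ($a{\left(m,x \right)} = \frac{1}{3} \left(-4\right) = - \frac{4}{3}$)
$h{\left(K \right)} = -6 - K$ ($h{\left(K \right)} = -2 - \left(4 + K\right) = -6 - K$)
$\left(h{\left(1 \right)} + \frac{1}{a{\left(-6,-4 \right)} + 93}\right)^{2} = \left(\left(-6 - 1\right) + \frac{1}{- \frac{4}{3} + 93}\right)^{2} = \left(\left(-6 - 1\right) + \frac{1}{\frac{275}{3}}\right)^{2} = \left(-7 + \frac{3}{275}\right)^{2} = \left(- \frac{1922}{275}\right)^{2} = \frac{3694084}{75625}$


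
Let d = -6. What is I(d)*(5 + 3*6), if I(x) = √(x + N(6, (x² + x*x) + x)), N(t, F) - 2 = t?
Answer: 23*√2 ≈ 32.527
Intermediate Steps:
N(t, F) = 2 + t
I(x) = √(8 + x) (I(x) = √(x + (2 + 6)) = √(x + 8) = √(8 + x))
I(d)*(5 + 3*6) = √(8 - 6)*(5 + 3*6) = √2*(5 + 18) = √2*23 = 23*√2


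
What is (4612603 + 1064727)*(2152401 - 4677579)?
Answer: -14336268814740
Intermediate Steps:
(4612603 + 1064727)*(2152401 - 4677579) = 5677330*(-2525178) = -14336268814740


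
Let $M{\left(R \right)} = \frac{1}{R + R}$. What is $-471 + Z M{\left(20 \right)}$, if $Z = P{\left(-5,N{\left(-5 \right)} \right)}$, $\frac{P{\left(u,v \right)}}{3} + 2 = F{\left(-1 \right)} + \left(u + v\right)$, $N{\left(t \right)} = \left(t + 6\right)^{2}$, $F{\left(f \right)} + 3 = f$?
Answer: $- \frac{1887}{4} \approx -471.75$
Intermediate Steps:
$F{\left(f \right)} = -3 + f$
$M{\left(R \right)} = \frac{1}{2 R}$
$N{\left(t \right)} = \left(6 + t\right)^{2}$
$P{\left(u,v \right)} = -18 + 3 u + 3 v$ ($P{\left(u,v \right)} = -6 + 3 \left(\left(-3 - 1\right) + \left(u + v\right)\right) = -6 + 3 \left(-4 + \left(u + v\right)\right) = -6 + 3 \left(-4 + u + v\right) = -6 + \left(-12 + 3 u + 3 v\right) = -18 + 3 u + 3 v$)
$Z = -30$ ($Z = -18 + 3 \left(-5\right) + 3 \left(6 - 5\right)^{2} = -18 - 15 + 3 \cdot 1^{2} = -18 - 15 + 3 \cdot 1 = -18 - 15 + 3 = -30$)
$-471 + Z M{\left(20 \right)} = -471 - 30 \frac{1}{2 \cdot 20} = -471 - 30 \cdot \frac{1}{2} \cdot \frac{1}{20} = -471 - \frac{3}{4} = - \frac{1887}{4}$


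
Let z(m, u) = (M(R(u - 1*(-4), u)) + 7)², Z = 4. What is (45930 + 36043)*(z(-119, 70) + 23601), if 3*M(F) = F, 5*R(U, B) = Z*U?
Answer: 448476414298/225 ≈ 1.9932e+9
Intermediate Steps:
R(U, B) = 4*U/5 (R(U, B) = (4*U)/5 = 4*U/5)
M(F) = F/3
z(m, u) = (121/15 + 4*u/15)² (z(m, u) = ((4*(u - 1*(-4))/5)/3 + 7)² = ((4*(u + 4)/5)/3 + 7)² = ((4*(4 + u)/5)/3 + 7)² = ((16/5 + 4*u/5)/3 + 7)² = ((16/15 + 4*u/15) + 7)² = (121/15 + 4*u/15)²)
(45930 + 36043)*(z(-119, 70) + 23601) = (45930 + 36043)*((121 + 4*70)²/225 + 23601) = 81973*((121 + 280)²/225 + 23601) = 81973*((1/225)*401² + 23601) = 81973*((1/225)*160801 + 23601) = 81973*(160801/225 + 23601) = 81973*(5471026/225) = 448476414298/225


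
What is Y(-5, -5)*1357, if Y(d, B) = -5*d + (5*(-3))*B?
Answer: 135700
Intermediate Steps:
Y(d, B) = -15*B - 5*d (Y(d, B) = -5*d - 15*B = -15*B - 5*d)
Y(-5, -5)*1357 = (-15*(-5) - 5*(-5))*1357 = (75 + 25)*1357 = 100*1357 = 135700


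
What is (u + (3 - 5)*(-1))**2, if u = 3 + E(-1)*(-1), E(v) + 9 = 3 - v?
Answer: 100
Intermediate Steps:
E(v) = -6 - v (E(v) = -9 + (3 - v) = -6 - v)
u = 8 (u = 3 + (-6 - 1*(-1))*(-1) = 3 + (-6 + 1)*(-1) = 3 - 5*(-1) = 3 + 5 = 8)
(u + (3 - 5)*(-1))**2 = (8 + (3 - 5)*(-1))**2 = (8 - 2*(-1))**2 = (8 + 2)**2 = 10**2 = 100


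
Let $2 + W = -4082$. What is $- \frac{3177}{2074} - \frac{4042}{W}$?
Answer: $- \frac{573970}{1058777} \approx -0.54211$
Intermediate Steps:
$W = -4084$ ($W = -2 - 4082 = -4084$)
$- \frac{3177}{2074} - \frac{4042}{W} = - \frac{3177}{2074} - \frac{4042}{-4084} = \left(-3177\right) \frac{1}{2074} - - \frac{2021}{2042} = - \frac{3177}{2074} + \frac{2021}{2042} = - \frac{573970}{1058777}$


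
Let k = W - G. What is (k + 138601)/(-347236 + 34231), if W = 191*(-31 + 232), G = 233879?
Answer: 56887/313005 ≈ 0.18174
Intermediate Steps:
W = 38391 (W = 191*201 = 38391)
k = -195488 (k = 38391 - 1*233879 = 38391 - 233879 = -195488)
(k + 138601)/(-347236 + 34231) = (-195488 + 138601)/(-347236 + 34231) = -56887/(-313005) = -56887*(-1/313005) = 56887/313005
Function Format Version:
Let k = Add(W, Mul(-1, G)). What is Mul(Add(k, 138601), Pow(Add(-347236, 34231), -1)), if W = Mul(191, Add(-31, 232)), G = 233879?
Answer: Rational(56887, 313005) ≈ 0.18174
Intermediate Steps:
W = 38391 (W = Mul(191, 201) = 38391)
k = -195488 (k = Add(38391, Mul(-1, 233879)) = Add(38391, -233879) = -195488)
Mul(Add(k, 138601), Pow(Add(-347236, 34231), -1)) = Mul(Add(-195488, 138601), Pow(Add(-347236, 34231), -1)) = Mul(-56887, Pow(-313005, -1)) = Mul(-56887, Rational(-1, 313005)) = Rational(56887, 313005)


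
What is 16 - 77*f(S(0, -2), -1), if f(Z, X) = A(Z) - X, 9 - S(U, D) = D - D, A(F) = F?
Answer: -754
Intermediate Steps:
S(U, D) = 9 (S(U, D) = 9 - (D - D) = 9 - 1*0 = 9 + 0 = 9)
f(Z, X) = Z - X
16 - 77*f(S(0, -2), -1) = 16 - 77*(9 - 1*(-1)) = 16 - 77*(9 + 1) = 16 - 77*10 = 16 - 770 = -754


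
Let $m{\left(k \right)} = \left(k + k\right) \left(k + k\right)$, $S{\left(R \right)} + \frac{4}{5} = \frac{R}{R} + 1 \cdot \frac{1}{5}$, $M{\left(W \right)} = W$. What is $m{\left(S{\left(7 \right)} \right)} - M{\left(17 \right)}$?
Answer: $- \frac{409}{25} \approx -16.36$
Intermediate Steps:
$S{\left(R \right)} = \frac{2}{5}$ ($S{\left(R \right)} = - \frac{4}{5} + \left(\frac{R}{R} + 1 \cdot \frac{1}{5}\right) = - \frac{4}{5} + \left(1 + 1 \cdot \frac{1}{5}\right) = - \frac{4}{5} + \left(1 + \frac{1}{5}\right) = - \frac{4}{5} + \frac{6}{5} = \frac{2}{5}$)
$m{\left(k \right)} = 4 k^{2}$ ($m{\left(k \right)} = 2 k 2 k = 4 k^{2}$)
$m{\left(S{\left(7 \right)} \right)} - M{\left(17 \right)} = 4 \left(\frac{2}{5}\right)^{2} - 17 = 4 \cdot \frac{4}{25} - 17 = \frac{16}{25} - 17 = - \frac{409}{25}$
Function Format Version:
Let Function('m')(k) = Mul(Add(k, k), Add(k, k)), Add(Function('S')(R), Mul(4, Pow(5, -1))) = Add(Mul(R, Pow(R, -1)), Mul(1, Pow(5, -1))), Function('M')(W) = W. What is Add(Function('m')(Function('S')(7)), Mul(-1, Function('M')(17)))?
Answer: Rational(-409, 25) ≈ -16.360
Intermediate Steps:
Function('S')(R) = Rational(2, 5) (Function('S')(R) = Add(Rational(-4, 5), Add(Mul(R, Pow(R, -1)), Mul(1, Pow(5, -1)))) = Add(Rational(-4, 5), Add(1, Mul(1, Rational(1, 5)))) = Add(Rational(-4, 5), Add(1, Rational(1, 5))) = Add(Rational(-4, 5), Rational(6, 5)) = Rational(2, 5))
Function('m')(k) = Mul(4, Pow(k, 2)) (Function('m')(k) = Mul(Mul(2, k), Mul(2, k)) = Mul(4, Pow(k, 2)))
Add(Function('m')(Function('S')(7)), Mul(-1, Function('M')(17))) = Add(Mul(4, Pow(Rational(2, 5), 2)), Mul(-1, 17)) = Add(Mul(4, Rational(4, 25)), -17) = Add(Rational(16, 25), -17) = Rational(-409, 25)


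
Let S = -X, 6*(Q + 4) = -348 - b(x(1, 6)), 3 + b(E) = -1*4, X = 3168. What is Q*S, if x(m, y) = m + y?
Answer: 192720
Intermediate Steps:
b(E) = -7 (b(E) = -3 - 1*4 = -3 - 4 = -7)
Q = -365/6 (Q = -4 + (-348 - 1*(-7))/6 = -4 + (-348 + 7)/6 = -4 + (⅙)*(-341) = -4 - 341/6 = -365/6 ≈ -60.833)
S = -3168 (S = -1*3168 = -3168)
Q*S = -365/6*(-3168) = 192720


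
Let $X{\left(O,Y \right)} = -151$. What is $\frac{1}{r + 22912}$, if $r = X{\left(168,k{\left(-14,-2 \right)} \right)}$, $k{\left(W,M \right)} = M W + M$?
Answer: $\frac{1}{22761} \approx 4.3935 \cdot 10^{-5}$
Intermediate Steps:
$k{\left(W,M \right)} = M + M W$
$r = -151$
$\frac{1}{r + 22912} = \frac{1}{-151 + 22912} = \frac{1}{22761}$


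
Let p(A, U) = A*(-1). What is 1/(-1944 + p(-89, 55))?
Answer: -1/1855 ≈ -0.00053908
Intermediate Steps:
p(A, U) = -A
1/(-1944 + p(-89, 55)) = 1/(-1944 - 1*(-89)) = 1/(-1944 + 89) = 1/(-1855) = -1/1855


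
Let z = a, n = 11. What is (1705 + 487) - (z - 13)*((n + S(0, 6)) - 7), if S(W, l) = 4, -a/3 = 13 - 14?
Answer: 2272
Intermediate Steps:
a = 3 (a = -3*(13 - 14) = -3*(-1) = 3)
z = 3
(1705 + 487) - (z - 13)*((n + S(0, 6)) - 7) = (1705 + 487) - (3 - 13)*((11 + 4) - 7) = 2192 - (-10)*(15 - 7) = 2192 - (-10)*8 = 2192 - 1*(-80) = 2192 + 80 = 2272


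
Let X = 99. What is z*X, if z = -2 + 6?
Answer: 396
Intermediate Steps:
z = 4
z*X = 4*99 = 396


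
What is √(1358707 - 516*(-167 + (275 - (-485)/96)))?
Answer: √20805954/4 ≈ 1140.3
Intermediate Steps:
√(1358707 - 516*(-167 + (275 - (-485)/96))) = √(1358707 - 516*(-167 + (275 - 1*(-485/96)))) = √(1358707 - 516*(-167 + (275 + 485/96))) = √(1358707 - 516*(-167 + 26885/96)) = √(1358707 - 516*10853/96) = √(1358707 - 466679/8) = √(10402977/8) = √20805954/4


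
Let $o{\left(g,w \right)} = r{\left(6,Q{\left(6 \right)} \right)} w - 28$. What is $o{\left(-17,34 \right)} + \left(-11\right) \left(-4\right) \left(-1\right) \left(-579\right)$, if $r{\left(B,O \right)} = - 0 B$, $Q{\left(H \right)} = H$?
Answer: $25448$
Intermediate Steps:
$r{\left(B,O \right)} = 0$ ($r{\left(B,O \right)} = \left(-1\right) 0 = 0$)
$o{\left(g,w \right)} = -28$ ($o{\left(g,w \right)} = 0 w - 28 = 0 - 28 = -28$)
$o{\left(-17,34 \right)} + \left(-11\right) \left(-4\right) \left(-1\right) \left(-579\right) = -28 + \left(-11\right) \left(-4\right) \left(-1\right) \left(-579\right) = -28 + 44 \left(-1\right) \left(-579\right) = -28 - -25476 = -28 + 25476 = 25448$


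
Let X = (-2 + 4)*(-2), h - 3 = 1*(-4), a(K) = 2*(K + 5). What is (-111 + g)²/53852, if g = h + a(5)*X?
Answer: 9216/13463 ≈ 0.68454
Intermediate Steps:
a(K) = 10 + 2*K (a(K) = 2*(5 + K) = 10 + 2*K)
h = -1 (h = 3 + 1*(-4) = 3 - 4 = -1)
X = -4 (X = 2*(-2) = -4)
g = -81 (g = -1 + (10 + 2*5)*(-4) = -1 + (10 + 10)*(-4) = -1 + 20*(-4) = -1 - 80 = -81)
(-111 + g)²/53852 = (-111 - 81)²/53852 = (-192)²*(1/53852) = 36864*(1/53852) = 9216/13463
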